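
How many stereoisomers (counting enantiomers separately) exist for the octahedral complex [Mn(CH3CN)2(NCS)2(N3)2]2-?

Systematic placement gives 5 geometric isomers: CH3CN trans, NCS trans, N3 trans; CH3CN trans, NCS cis, N3 cis; CH3CN cis, NCS trans, N3 cis; CH3CN cis, NCS cis, N3 cis (chiral); CH3CN cis, NCS cis, N3 trans.
One of these lacks any improper symmetry element and so occurs as an enantiomeric pair, giving 5 + 1 = 6 stereoisomers in total.

6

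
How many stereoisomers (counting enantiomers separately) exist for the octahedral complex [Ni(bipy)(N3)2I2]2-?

4

Each bipy is bidentate and must span two cis positions.
Working through the distinct placements yields 3 geometric isomers: N3 cis, I trans; N3 cis, I cis (chiral); N3 trans, I cis.
One of these lacks any improper symmetry element and so occurs as an enantiomeric pair, giving 3 + 1 = 4 stereoisomers in total.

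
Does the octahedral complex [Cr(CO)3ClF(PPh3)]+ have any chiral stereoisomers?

An octahedron has six vertices in three trans pairs; every non-trans pair is cis.
The distinct arrangements are (4 in all): CO mer (3 arrangements); CO fac (chiral).
One of these lacks any improper symmetry element and so occurs as an enantiomeric pair, giving 4 + 1 = 5 stereoisomers in total.

yes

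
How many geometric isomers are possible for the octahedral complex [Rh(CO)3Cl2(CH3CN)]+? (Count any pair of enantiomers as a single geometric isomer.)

An octahedron has six vertices in three trans pairs; every non-trans pair is cis.
The distinct arrangements are (3 in all): CO mer, Cl trans; CO fac, Cl cis; CO mer, Cl cis.

3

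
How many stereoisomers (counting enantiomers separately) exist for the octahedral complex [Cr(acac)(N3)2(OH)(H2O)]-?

An octahedron has six vertices in three trans pairs; every non-trans pair is cis.
Each acac is bidentate and must span two cis positions.
The distinct arrangements are (4 in all): N3 cis (3 arrangements, 2 chiral); N3 trans.
Of these, 2 lack any improper symmetry element and so occur as enantiomeric pairs, giving 4 + 2 = 6 stereoisomers in total.

6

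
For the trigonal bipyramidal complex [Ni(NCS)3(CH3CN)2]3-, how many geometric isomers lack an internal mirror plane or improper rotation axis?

0

A trigonal bipyramid has two axial and three equatorial sites, which are chemically inequivalent.
The distinct arrangements are (3 in all): CH3CN both axial; CH3CN one axial, one equatorial; CH3CN both equatorial.
Each arrangement has an internal mirror plane or centre of symmetry, so none is chiral.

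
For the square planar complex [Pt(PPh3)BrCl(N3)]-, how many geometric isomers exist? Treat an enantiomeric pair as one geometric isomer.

The distinct arrangements are (3 in all): (Br/N3 trans, Cl/PPh3 trans); (Br/PPh3 trans, Cl/N3 trans); (Br/Cl trans, N3/PPh3 trans).

3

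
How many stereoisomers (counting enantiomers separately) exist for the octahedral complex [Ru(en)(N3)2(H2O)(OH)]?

Each en is bidentate and must span two cis positions.
Systematic placement gives 4 geometric isomers: N3 cis (3 arrangements, 2 chiral); N3 trans.
Of these, 2 lack any improper symmetry element and so occur as enantiomeric pairs, giving 4 + 2 = 6 stereoisomers in total.

6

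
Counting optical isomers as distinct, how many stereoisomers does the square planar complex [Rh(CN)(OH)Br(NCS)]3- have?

A square has two trans pairs of vertices; adjacent vertices are cis.
The distinct arrangements are (3 in all): (Br/NCS trans, CN/OH trans); (Br/OH trans, CN/NCS trans); (Br/CN trans, NCS/OH trans).
Each arrangement has an internal mirror plane or centre of symmetry, so none is chiral.

3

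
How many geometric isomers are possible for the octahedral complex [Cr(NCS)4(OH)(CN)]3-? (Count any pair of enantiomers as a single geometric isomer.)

An octahedron has six vertices in three trans pairs; every non-trans pair is cis.
Systematic placement gives 2 geometric isomers: OH and CN mutually cis; OH and CN mutually trans.

2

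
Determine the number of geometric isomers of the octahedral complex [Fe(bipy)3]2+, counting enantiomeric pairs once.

1

An octahedron has six vertices in three trans pairs; every non-trans pair is cis.
Each bipy is bidentate and must span two cis positions.
Only one geometric arrangement is possible; it has no improper symmetry element, so it exists as a pair of enantiomers (2 stereoisomers).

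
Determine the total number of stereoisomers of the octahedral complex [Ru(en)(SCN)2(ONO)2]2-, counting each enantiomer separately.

4

An octahedron has six vertices in three trans pairs; every non-trans pair is cis.
Each en is bidentate and must span two cis positions.
There are 3 geometric isomers: SCN cis, ONO trans; SCN cis, ONO cis (chiral); SCN trans, ONO cis.
One of these lacks any improper symmetry element and so occurs as an enantiomeric pair, giving 3 + 1 = 4 stereoisomers in total.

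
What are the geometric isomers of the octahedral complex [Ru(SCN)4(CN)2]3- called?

An octahedron has six vertices in three trans pairs; every non-trans pair is cis.
The distinct arrangements are (2 in all): CN trans; CN cis.

cis and trans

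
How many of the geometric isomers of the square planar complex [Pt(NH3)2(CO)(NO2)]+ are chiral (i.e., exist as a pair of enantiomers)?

0

A square has two trans pairs of vertices; adjacent vertices are cis.
Systematic placement gives 2 geometric isomers: NH3 cis; NH3 trans.
Each arrangement has an internal mirror plane or centre of symmetry, so none is chiral.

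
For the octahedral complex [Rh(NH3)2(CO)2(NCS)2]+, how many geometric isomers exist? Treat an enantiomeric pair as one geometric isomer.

5

An octahedron has six vertices in three trans pairs; every non-trans pair is cis.
There are 5 geometric isomers: NH3 trans, CO trans, NCS trans; NH3 cis, CO trans, NCS cis; NH3 trans, CO cis, NCS cis; NH3 cis, CO cis, NCS cis (chiral); NH3 cis, CO cis, NCS trans.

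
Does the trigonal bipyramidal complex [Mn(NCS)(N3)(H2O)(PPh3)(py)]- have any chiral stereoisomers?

In a trigonal bipyramid the two axial positions differ from the three equatorial ones.
Exhaustive case analysis gives 10 geometric isomers.
Of these, 10 lack any improper symmetry element and so occur as enantiomeric pairs, giving 10 + 10 = 20 stereoisomers in total.

yes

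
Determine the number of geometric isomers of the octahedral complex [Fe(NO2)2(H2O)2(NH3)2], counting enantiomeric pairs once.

In an octahedral complex each vertex has one trans partner and four cis neighbours.
The distinct arrangements are (5 in all): NO2 trans, H2O trans, NH3 trans; NO2 cis, H2O trans, NH3 cis; NO2 trans, H2O cis, NH3 cis; NO2 cis, H2O cis, NH3 cis (chiral); NO2 cis, H2O cis, NH3 trans.

5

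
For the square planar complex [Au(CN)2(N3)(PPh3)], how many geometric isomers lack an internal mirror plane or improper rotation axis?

A square has two trans pairs of vertices; adjacent vertices are cis.
There are 2 geometric isomers: CN cis; CN trans.
Each arrangement has an internal mirror plane or centre of symmetry, so none is chiral.

0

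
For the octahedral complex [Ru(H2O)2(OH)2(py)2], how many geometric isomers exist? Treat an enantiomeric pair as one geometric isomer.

5

There are 5 geometric isomers: H2O trans, OH trans, py trans; H2O trans, OH cis, py cis; H2O cis, OH cis, py trans; H2O cis, OH cis, py cis (chiral); H2O cis, OH trans, py cis.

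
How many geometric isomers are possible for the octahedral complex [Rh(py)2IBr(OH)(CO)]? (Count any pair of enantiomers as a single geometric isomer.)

9

In an octahedral complex each vertex has one trans partner and four cis neighbours.
Placing the ligands in turn and identifying arrangements related by rotation or reflection leaves 9 distinct geometric isomers.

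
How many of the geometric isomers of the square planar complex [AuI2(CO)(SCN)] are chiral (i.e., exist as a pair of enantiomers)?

0

The distinct arrangements are (2 in all): I cis; I trans.
Each arrangement has an internal mirror plane or centre of symmetry, so none is chiral.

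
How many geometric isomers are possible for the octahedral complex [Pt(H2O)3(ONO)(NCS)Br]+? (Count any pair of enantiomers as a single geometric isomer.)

4

In an octahedral complex each vertex has one trans partner and four cis neighbours.
There are 4 geometric isomers: H2O mer (3 arrangements); H2O fac (chiral).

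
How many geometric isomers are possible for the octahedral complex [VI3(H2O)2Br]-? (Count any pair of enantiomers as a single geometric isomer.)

The six octahedral sites form three mutually perpendicular trans pairs.
The distinct arrangements are (3 in all): I mer, H2O cis; I mer, H2O trans; I fac, H2O cis.

3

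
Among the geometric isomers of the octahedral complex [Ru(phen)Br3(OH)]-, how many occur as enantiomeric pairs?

In an octahedral complex each vertex has one trans partner and four cis neighbours.
Each phen is bidentate and must span two cis positions.
The distinct arrangements are (2 in all): Br mer; Br fac.
Each arrangement has an internal mirror plane or centre of symmetry, so none is chiral.

0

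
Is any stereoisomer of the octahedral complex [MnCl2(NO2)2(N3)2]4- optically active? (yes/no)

The six octahedral sites form three mutually perpendicular trans pairs.
Working through the distinct placements yields 5 geometric isomers: Cl trans, NO2 trans, N3 trans; Cl trans, NO2 cis, N3 cis; Cl cis, NO2 trans, N3 cis; Cl cis, NO2 cis, N3 cis (chiral); Cl cis, NO2 cis, N3 trans.
One of these lacks any improper symmetry element and so occurs as an enantiomeric pair, giving 5 + 1 = 6 stereoisomers in total.

yes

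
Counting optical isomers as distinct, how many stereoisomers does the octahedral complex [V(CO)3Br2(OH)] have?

An octahedron has six vertices in three trans pairs; every non-trans pair is cis.
The distinct arrangements are (3 in all): CO mer, Br trans; CO fac, Br cis; CO mer, Br cis.
Each arrangement has an internal mirror plane or centre of symmetry, so none is chiral.

3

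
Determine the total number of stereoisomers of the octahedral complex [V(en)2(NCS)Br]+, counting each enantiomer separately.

3

An octahedron has six vertices in three trans pairs; every non-trans pair is cis.
Each en is bidentate and must span two cis positions.
There are 2 geometric isomers: NCS and Br mutually trans; NCS and Br mutually cis (chiral).
One of these lacks any improper symmetry element and so occurs as an enantiomeric pair, giving 2 + 1 = 3 stereoisomers in total.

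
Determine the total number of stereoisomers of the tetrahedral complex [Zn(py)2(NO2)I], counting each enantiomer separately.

1

All four vertices of a tetrahedron are equivalent and mutually adjacent, so cis/trans isomerism cannot arise.
Only one geometric arrangement is possible.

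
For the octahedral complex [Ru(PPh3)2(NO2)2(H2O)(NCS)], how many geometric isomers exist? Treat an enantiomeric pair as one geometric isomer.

Working through the distinct placements yields 6 geometric isomers: PPh3 trans, NO2 trans; PPh3 cis, NO2 cis (3 arrangements, 2 chiral); PPh3 trans, NO2 cis; PPh3 cis, NO2 trans.

6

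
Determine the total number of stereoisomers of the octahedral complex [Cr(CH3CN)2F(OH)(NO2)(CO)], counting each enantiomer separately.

Exhaustive case analysis gives 9 geometric isomers.
Of these, 6 lack any improper symmetry element and so occur as enantiomeric pairs, giving 9 + 6 = 15 stereoisomers in total.

15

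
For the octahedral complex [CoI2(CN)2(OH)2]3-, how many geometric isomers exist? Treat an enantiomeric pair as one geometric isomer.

5

An octahedron has six vertices in three trans pairs; every non-trans pair is cis.
There are 5 geometric isomers: I trans, CN trans, OH trans; I cis, CN trans, OH cis; I cis, CN cis, OH trans; I cis, CN cis, OH cis (chiral); I trans, CN cis, OH cis.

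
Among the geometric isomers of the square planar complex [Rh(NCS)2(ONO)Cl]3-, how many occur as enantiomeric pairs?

In a square planar complex each vertex has one trans partner and two cis neighbours.
The distinct arrangements are (2 in all): NCS cis; NCS trans.
Each arrangement has an internal mirror plane or centre of symmetry, so none is chiral.

0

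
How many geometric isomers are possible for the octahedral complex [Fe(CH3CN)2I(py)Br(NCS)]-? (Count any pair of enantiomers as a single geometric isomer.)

9

An octahedron has six vertices in three trans pairs; every non-trans pair is cis.
Systematic enumeration (placing each ligand type in turn and discarding arrangements equivalent by rotation or reflection) gives 9 geometric isomers.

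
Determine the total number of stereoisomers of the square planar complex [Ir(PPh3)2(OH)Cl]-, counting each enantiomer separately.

Working through the distinct placements yields 2 geometric isomers: PPh3 cis; PPh3 trans.
Each arrangement has an internal mirror plane or centre of symmetry, so none is chiral.

2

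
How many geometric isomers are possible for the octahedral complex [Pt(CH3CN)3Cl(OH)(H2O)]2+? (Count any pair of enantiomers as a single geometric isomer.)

The distinct arrangements are (4 in all): CH3CN mer (3 arrangements); CH3CN fac (chiral).

4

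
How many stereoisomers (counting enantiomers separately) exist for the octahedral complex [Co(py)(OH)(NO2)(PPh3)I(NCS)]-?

The six octahedral sites form three mutually perpendicular trans pairs.
Exhaustive case analysis gives 15 geometric isomers.
Of these, 15 lack any improper symmetry element and so occur as enantiomeric pairs, giving 15 + 15 = 30 stereoisomers in total.

30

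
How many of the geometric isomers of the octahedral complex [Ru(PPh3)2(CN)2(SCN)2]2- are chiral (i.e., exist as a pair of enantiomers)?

1

An octahedron has six vertices in three trans pairs; every non-trans pair is cis.
Systematic placement gives 5 geometric isomers: PPh3 trans, CN trans, SCN trans; PPh3 cis, CN trans, SCN cis; PPh3 cis, CN cis, SCN trans; PPh3 cis, CN cis, SCN cis (chiral); PPh3 trans, CN cis, SCN cis.
One of these lacks any improper symmetry element and so occurs as an enantiomeric pair, giving 5 + 1 = 6 stereoisomers in total.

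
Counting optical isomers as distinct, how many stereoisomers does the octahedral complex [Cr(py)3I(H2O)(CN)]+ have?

In an octahedral complex each vertex has one trans partner and four cis neighbours.
Systematic placement gives 4 geometric isomers: py mer (3 arrangements); py fac (chiral).
One of these lacks any improper symmetry element and so occurs as an enantiomeric pair, giving 4 + 1 = 5 stereoisomers in total.

5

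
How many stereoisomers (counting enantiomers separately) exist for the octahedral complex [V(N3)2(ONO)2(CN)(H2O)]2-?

In an octahedral complex each vertex has one trans partner and four cis neighbours.
Working through the distinct placements yields 6 geometric isomers: N3 trans, ONO trans; N3 cis, ONO cis (3 arrangements, 2 chiral); N3 cis, ONO trans; N3 trans, ONO cis.
Of these, 2 lack any improper symmetry element and so occur as enantiomeric pairs, giving 6 + 2 = 8 stereoisomers in total.

8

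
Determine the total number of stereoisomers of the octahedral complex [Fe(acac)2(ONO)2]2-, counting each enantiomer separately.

In an octahedral complex each vertex has one trans partner and four cis neighbours.
Each acac is bidentate and must span two cis positions.
There are 2 geometric isomers: ONO trans; ONO cis (chiral).
One of these lacks any improper symmetry element and so occurs as an enantiomeric pair, giving 2 + 1 = 3 stereoisomers in total.

3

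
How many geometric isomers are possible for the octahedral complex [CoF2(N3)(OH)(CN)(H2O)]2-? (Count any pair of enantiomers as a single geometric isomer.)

The six octahedral sites form three mutually perpendicular trans pairs.
Exhaustive case analysis gives 9 geometric isomers.

9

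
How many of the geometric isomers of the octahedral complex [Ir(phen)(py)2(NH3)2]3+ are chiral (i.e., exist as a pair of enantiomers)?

1

An octahedron has six vertices in three trans pairs; every non-trans pair is cis.
Each phen is bidentate and must span two cis positions.
There are 3 geometric isomers: py cis, NH3 trans; py trans, NH3 cis; py cis, NH3 cis (chiral).
One of these lacks any improper symmetry element and so occurs as an enantiomeric pair, giving 3 + 1 = 4 stereoisomers in total.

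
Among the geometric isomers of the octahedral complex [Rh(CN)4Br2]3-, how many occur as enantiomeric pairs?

An octahedron has six vertices in three trans pairs; every non-trans pair is cis.
Systematic placement gives 2 geometric isomers: Br trans; Br cis.
Each arrangement has an internal mirror plane or centre of symmetry, so none is chiral.

0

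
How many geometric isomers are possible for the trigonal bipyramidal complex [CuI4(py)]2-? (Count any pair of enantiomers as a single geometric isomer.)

In a trigonal bipyramid the two axial positions differ from the three equatorial ones.
The distinct arrangements are (2 in all): py equatorial; py axial.

2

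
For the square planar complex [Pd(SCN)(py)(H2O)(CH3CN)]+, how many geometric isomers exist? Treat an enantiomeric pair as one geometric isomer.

3

A square has two trans pairs of vertices; adjacent vertices are cis.
There are 3 geometric isomers: (CH3CN/SCN trans, H2O/py trans); (CH3CN/py trans, H2O/SCN trans); (CH3CN/H2O trans, SCN/py trans).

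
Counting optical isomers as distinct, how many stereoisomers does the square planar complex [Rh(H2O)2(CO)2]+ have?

In a square planar complex each vertex has one trans partner and two cis neighbours.
The distinct arrangements are (2 in all): H2O cis; H2O trans.
Each arrangement has an internal mirror plane or centre of symmetry, so none is chiral.

2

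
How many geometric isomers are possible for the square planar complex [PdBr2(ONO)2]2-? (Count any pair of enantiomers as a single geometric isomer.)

In a square planar complex each vertex has one trans partner and two cis neighbours.
Working through the distinct placements yields 2 geometric isomers: Br cis; Br trans.

2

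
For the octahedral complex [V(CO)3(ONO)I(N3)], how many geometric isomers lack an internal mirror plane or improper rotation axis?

1

In an octahedral complex each vertex has one trans partner and four cis neighbours.
The distinct arrangements are (4 in all): CO mer (3 arrangements); CO fac (chiral).
One of these lacks any improper symmetry element and so occurs as an enantiomeric pair, giving 4 + 1 = 5 stereoisomers in total.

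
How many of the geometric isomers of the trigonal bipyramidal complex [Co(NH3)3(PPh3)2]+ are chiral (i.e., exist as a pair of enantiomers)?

A trigonal bipyramid has two axial and three equatorial sites, which are chemically inequivalent.
There are 3 geometric isomers: PPh3 both equatorial; PPh3 one axial, one equatorial; PPh3 both axial.
Each arrangement has an internal mirror plane or centre of symmetry, so none is chiral.

0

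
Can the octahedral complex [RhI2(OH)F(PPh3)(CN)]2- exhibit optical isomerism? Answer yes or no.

The six octahedral sites form three mutually perpendicular trans pairs.
Exhaustive case analysis gives 9 geometric isomers.
Of these, 6 lack any improper symmetry element and so occur as enantiomeric pairs, giving 9 + 6 = 15 stereoisomers in total.

yes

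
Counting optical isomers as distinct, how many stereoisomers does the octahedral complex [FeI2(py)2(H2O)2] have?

6

The distinct arrangements are (5 in all): I trans, py trans, H2O trans; I cis, py cis, H2O trans; I cis, py trans, H2O cis; I cis, py cis, H2O cis (chiral); I trans, py cis, H2O cis.
One of these lacks any improper symmetry element and so occurs as an enantiomeric pair, giving 5 + 1 = 6 stereoisomers in total.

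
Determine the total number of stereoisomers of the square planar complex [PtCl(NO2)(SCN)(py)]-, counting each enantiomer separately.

The distinct arrangements are (3 in all): (Cl/SCN trans, NO2/py trans); (Cl/py trans, NO2/SCN trans); (Cl/NO2 trans, SCN/py trans).
Each arrangement has an internal mirror plane or centre of symmetry, so none is chiral.

3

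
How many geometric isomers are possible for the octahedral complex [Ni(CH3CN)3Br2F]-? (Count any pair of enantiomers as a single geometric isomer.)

The six octahedral sites form three mutually perpendicular trans pairs.
Working through the distinct placements yields 3 geometric isomers: CH3CN mer, Br trans; CH3CN fac, Br cis; CH3CN mer, Br cis.

3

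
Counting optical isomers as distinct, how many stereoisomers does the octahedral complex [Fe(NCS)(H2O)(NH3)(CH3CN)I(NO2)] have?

In an octahedral complex each vertex has one trans partner and four cis neighbours.
Placing the ligands in turn and identifying arrangements related by rotation or reflection leaves 15 distinct geometric isomers.
Of these, 15 lack any improper symmetry element and so occur as enantiomeric pairs, giving 15 + 15 = 30 stereoisomers in total.

30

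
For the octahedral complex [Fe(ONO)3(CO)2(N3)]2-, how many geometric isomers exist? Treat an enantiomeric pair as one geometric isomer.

An octahedron has six vertices in three trans pairs; every non-trans pair is cis.
Systematic placement gives 3 geometric isomers: ONO mer, CO trans; ONO mer, CO cis; ONO fac, CO cis.

3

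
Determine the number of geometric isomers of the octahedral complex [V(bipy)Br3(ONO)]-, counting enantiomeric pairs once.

2

Each bipy is bidentate and must span two cis positions.
The distinct arrangements are (2 in all): Br mer; Br fac.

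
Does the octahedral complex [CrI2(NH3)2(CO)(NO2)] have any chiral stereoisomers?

yes

The distinct arrangements are (6 in all): I cis, NH3 cis (3 arrangements, 2 chiral); I cis, NH3 trans; I trans, NH3 cis; I trans, NH3 trans.
Of these, 2 lack any improper symmetry element and so occur as enantiomeric pairs, giving 6 + 2 = 8 stereoisomers in total.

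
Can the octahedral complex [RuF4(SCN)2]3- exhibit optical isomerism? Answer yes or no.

Working through the distinct placements yields 2 geometric isomers: SCN trans; SCN cis.
Each arrangement has an internal mirror plane or centre of symmetry, so none is chiral.

no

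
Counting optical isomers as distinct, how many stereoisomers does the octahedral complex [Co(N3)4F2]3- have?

An octahedron has six vertices in three trans pairs; every non-trans pair is cis.
The distinct arrangements are (2 in all): F trans; F cis.
Each arrangement has an internal mirror plane or centre of symmetry, so none is chiral.

2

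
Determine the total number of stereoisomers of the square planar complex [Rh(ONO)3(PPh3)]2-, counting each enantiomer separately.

Only one geometric arrangement is possible.

1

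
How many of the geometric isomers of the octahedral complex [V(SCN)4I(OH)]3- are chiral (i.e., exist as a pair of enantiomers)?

The six octahedral sites form three mutually perpendicular trans pairs.
The distinct arrangements are (2 in all): I and OH mutually trans; I and OH mutually cis.
Each arrangement has an internal mirror plane or centre of symmetry, so none is chiral.

0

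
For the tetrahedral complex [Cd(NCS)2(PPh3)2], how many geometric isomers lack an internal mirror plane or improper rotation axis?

In a tetrahedral complex all four positions are equivalent and every pair of ligands is adjacent — there is no cis/trans distinction.
Only one geometric arrangement is possible.

0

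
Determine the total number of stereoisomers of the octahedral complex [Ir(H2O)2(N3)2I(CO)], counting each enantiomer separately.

8

In an octahedral complex each vertex has one trans partner and four cis neighbours.
Systematic placement gives 6 geometric isomers: H2O cis, N3 trans; H2O cis, N3 cis (3 arrangements, 2 chiral); H2O trans, N3 trans; H2O trans, N3 cis.
Of these, 2 lack any improper symmetry element and so occur as enantiomeric pairs, giving 6 + 2 = 8 stereoisomers in total.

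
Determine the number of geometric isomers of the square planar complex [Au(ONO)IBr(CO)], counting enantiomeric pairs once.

Working through the distinct placements yields 3 geometric isomers: (Br/I trans, CO/ONO trans); (Br/ONO trans, CO/I trans); (Br/CO trans, I/ONO trans).

3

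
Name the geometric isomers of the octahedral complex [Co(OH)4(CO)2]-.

cis and trans

An octahedron has six vertices in three trans pairs; every non-trans pair is cis.
Working through the distinct placements yields 2 geometric isomers: CO trans; CO cis.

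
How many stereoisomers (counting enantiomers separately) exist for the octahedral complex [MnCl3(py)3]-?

2

The six octahedral sites form three mutually perpendicular trans pairs.
There are 2 geometric isomers: Cl mer; Cl fac.
Each arrangement has an internal mirror plane or centre of symmetry, so none is chiral.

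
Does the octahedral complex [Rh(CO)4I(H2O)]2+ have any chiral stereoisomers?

In an octahedral complex each vertex has one trans partner and four cis neighbours.
Working through the distinct placements yields 2 geometric isomers: I and H2O mutually trans; I and H2O mutually cis.
Each arrangement has an internal mirror plane or centre of symmetry, so none is chiral.

no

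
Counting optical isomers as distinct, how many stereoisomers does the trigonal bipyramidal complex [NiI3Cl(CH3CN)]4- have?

A trigonal bipyramid has two axial and three equatorial sites, which are chemically inequivalent.
There are 4 geometric isomers: Cl axial, CH3CN axial; Cl equatorial, CH3CN axial; Cl axial, CH3CN equatorial; Cl equatorial, CH3CN equatorial.
Each arrangement has an internal mirror plane or centre of symmetry, so none is chiral.

4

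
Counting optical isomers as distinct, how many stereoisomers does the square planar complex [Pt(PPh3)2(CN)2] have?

2

A square has two trans pairs of vertices; adjacent vertices are cis.
The distinct arrangements are (2 in all): PPh3 cis; PPh3 trans.
Each arrangement has an internal mirror plane or centre of symmetry, so none is chiral.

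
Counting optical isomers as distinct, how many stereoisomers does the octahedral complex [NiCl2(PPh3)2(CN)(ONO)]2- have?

Systematic placement gives 6 geometric isomers: Cl cis, PPh3 trans; Cl cis, PPh3 cis (3 arrangements, 2 chiral); Cl trans, PPh3 trans; Cl trans, PPh3 cis.
Of these, 2 lack any improper symmetry element and so occur as enantiomeric pairs, giving 6 + 2 = 8 stereoisomers in total.

8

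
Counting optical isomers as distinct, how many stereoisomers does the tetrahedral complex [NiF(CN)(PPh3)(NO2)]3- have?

2

In a tetrahedral complex all four positions are equivalent and every pair of ligands is adjacent — there is no cis/trans distinction.
Only one geometric arrangement is possible; it has no improper symmetry element, so it exists as a pair of enantiomers (2 stereoisomers).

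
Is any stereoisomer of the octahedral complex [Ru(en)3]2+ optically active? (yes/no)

Each en is bidentate and must span two cis positions.
Only one geometric arrangement is possible; it has no improper symmetry element, so it exists as a pair of enantiomers (2 stereoisomers).

yes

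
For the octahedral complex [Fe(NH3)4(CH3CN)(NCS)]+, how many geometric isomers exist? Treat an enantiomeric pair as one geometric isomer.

2

In an octahedral complex each vertex has one trans partner and four cis neighbours.
The distinct arrangements are (2 in all): CH3CN and NCS mutually trans; CH3CN and NCS mutually cis.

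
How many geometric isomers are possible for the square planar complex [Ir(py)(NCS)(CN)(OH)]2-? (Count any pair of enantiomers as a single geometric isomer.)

3

Systematic placement gives 3 geometric isomers: (CN/OH trans, NCS/py trans); (CN/py trans, NCS/OH trans); (CN/NCS trans, OH/py trans).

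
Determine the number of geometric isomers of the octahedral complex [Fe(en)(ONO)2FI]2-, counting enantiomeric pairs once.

The six octahedral sites form three mutually perpendicular trans pairs.
Each en is bidentate and must span two cis positions.
The distinct arrangements are (4 in all): ONO cis (3 arrangements, 2 chiral); ONO trans.

4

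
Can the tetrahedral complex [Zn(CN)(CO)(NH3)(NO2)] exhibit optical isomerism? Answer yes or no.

yes

All four vertices of a tetrahedron are equivalent and mutually adjacent, so cis/trans isomerism cannot arise.
Only one geometric arrangement is possible; it has no improper symmetry element, so it exists as a pair of enantiomers (2 stereoisomers).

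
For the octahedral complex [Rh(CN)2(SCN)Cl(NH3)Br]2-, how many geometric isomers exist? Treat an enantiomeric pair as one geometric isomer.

9

An octahedron has six vertices in three trans pairs; every non-trans pair is cis.
Placing the ligands in turn and identifying arrangements related by rotation or reflection leaves 9 distinct geometric isomers.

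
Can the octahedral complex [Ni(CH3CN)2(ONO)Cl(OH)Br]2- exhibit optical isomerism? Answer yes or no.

yes

An octahedron has six vertices in three trans pairs; every non-trans pair is cis.
Systematic enumeration (placing each ligand type in turn and discarding arrangements equivalent by rotation or reflection) gives 9 geometric isomers.
Of these, 6 lack any improper symmetry element and so occur as enantiomeric pairs, giving 9 + 6 = 15 stereoisomers in total.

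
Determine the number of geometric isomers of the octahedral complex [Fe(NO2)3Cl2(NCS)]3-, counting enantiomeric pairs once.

The distinct arrangements are (3 in all): NO2 mer, Cl trans; NO2 mer, Cl cis; NO2 fac, Cl cis.

3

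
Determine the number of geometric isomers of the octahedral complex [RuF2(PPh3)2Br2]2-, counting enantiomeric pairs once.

Working through the distinct placements yields 5 geometric isomers: F trans, PPh3 trans, Br trans; F cis, PPh3 cis, Br trans; F cis, PPh3 trans, Br cis; F cis, PPh3 cis, Br cis (chiral); F trans, PPh3 cis, Br cis.

5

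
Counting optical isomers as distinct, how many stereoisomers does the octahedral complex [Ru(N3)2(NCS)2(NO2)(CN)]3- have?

8

The six octahedral sites form three mutually perpendicular trans pairs.
There are 6 geometric isomers: N3 cis, NCS cis (3 arrangements, 2 chiral); N3 cis, NCS trans; N3 trans, NCS cis; N3 trans, NCS trans.
Of these, 2 lack any improper symmetry element and so occur as enantiomeric pairs, giving 6 + 2 = 8 stereoisomers in total.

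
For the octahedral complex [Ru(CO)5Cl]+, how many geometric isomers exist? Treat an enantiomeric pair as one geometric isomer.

1

The six octahedral sites form three mutually perpendicular trans pairs.
Only one geometric arrangement is possible.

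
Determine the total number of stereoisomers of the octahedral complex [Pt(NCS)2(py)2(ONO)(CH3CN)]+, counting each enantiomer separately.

The distinct arrangements are (6 in all): NCS cis, py trans; NCS cis, py cis (3 arrangements, 2 chiral); NCS trans, py trans; NCS trans, py cis.
Of these, 2 lack any improper symmetry element and so occur as enantiomeric pairs, giving 6 + 2 = 8 stereoisomers in total.

8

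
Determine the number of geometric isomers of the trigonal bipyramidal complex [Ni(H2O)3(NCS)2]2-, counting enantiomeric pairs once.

3

In a trigonal bipyramid the two axial positions differ from the three equatorial ones.
Working through the distinct placements yields 3 geometric isomers: NCS both equatorial; NCS one axial, one equatorial; NCS both axial.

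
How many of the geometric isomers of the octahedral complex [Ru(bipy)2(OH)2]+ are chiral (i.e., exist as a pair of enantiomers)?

The six octahedral sites form three mutually perpendicular trans pairs.
Each bipy is bidentate and must span two cis positions.
Working through the distinct placements yields 2 geometric isomers: OH trans; OH cis (chiral).
One of these lacks any improper symmetry element and so occurs as an enantiomeric pair, giving 2 + 1 = 3 stereoisomers in total.

1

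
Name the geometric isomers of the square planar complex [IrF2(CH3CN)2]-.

cis and trans

In a square planar complex each vertex has one trans partner and two cis neighbours.
The distinct arrangements are (2 in all): F cis; F trans.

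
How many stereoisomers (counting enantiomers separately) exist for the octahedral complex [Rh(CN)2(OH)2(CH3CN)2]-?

The six octahedral sites form three mutually perpendicular trans pairs.
The distinct arrangements are (5 in all): CN trans, OH trans, CH3CN trans; CN cis, OH cis, CH3CN trans; CN cis, OH trans, CH3CN cis; CN cis, OH cis, CH3CN cis (chiral); CN trans, OH cis, CH3CN cis.
One of these lacks any improper symmetry element and so occurs as an enantiomeric pair, giving 5 + 1 = 6 stereoisomers in total.

6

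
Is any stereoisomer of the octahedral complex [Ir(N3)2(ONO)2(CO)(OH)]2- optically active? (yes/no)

yes

In an octahedral complex each vertex has one trans partner and four cis neighbours.
Systematic placement gives 6 geometric isomers: N3 cis, ONO trans; N3 cis, ONO cis (3 arrangements, 2 chiral); N3 trans, ONO trans; N3 trans, ONO cis.
Of these, 2 lack any improper symmetry element and so occur as enantiomeric pairs, giving 6 + 2 = 8 stereoisomers in total.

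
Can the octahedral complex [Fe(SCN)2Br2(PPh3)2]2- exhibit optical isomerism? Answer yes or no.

The six octahedral sites form three mutually perpendicular trans pairs.
Working through the distinct placements yields 5 geometric isomers: SCN trans, Br trans, PPh3 trans; SCN cis, Br trans, PPh3 cis; SCN trans, Br cis, PPh3 cis; SCN cis, Br cis, PPh3 cis (chiral); SCN cis, Br cis, PPh3 trans.
One of these lacks any improper symmetry element and so occurs as an enantiomeric pair, giving 5 + 1 = 6 stereoisomers in total.

yes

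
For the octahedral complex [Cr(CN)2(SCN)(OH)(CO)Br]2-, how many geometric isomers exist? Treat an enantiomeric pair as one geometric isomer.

An octahedron has six vertices in three trans pairs; every non-trans pair is cis.
Exhaustive case analysis gives 9 geometric isomers.

9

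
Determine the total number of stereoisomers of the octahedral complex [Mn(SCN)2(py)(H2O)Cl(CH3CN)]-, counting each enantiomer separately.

15

Systematic enumeration (placing each ligand type in turn and discarding arrangements equivalent by rotation or reflection) gives 9 geometric isomers.
Of these, 6 lack any improper symmetry element and so occur as enantiomeric pairs, giving 9 + 6 = 15 stereoisomers in total.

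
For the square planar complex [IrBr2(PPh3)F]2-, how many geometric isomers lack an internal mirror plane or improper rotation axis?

0

A square has two trans pairs of vertices; adjacent vertices are cis.
Systematic placement gives 2 geometric isomers: Br cis; Br trans.
Each arrangement has an internal mirror plane or centre of symmetry, so none is chiral.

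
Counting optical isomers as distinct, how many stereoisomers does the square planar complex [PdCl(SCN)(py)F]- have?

In a square planar complex each vertex has one trans partner and two cis neighbours.
Systematic placement gives 3 geometric isomers: (Cl/SCN trans, F/py trans); (Cl/py trans, F/SCN trans); (Cl/F trans, SCN/py trans).
Each arrangement has an internal mirror plane or centre of symmetry, so none is chiral.

3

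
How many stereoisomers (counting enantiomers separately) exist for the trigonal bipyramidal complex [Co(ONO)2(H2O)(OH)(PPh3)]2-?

10

Systematic enumeration (placing each ligand type in turn and discarding arrangements equivalent by rotation or reflection) gives 7 geometric isomers.
Of these, 3 lack any improper symmetry element and so occur as enantiomeric pairs, giving 7 + 3 = 10 stereoisomers in total.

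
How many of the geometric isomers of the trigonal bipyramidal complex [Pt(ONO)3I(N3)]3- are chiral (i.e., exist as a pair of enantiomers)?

0

In a trigonal bipyramid the two axial positions differ from the three equatorial ones.
Systematic placement gives 4 geometric isomers: I axial, N3 axial; I axial, N3 equatorial; I equatorial, N3 axial; I equatorial, N3 equatorial.
Each arrangement has an internal mirror plane or centre of symmetry, so none is chiral.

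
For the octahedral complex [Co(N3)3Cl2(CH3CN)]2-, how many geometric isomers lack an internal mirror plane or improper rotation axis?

Systematic placement gives 3 geometric isomers: N3 mer, Cl cis; N3 mer, Cl trans; N3 fac, Cl cis.
Each arrangement has an internal mirror plane or centre of symmetry, so none is chiral.

0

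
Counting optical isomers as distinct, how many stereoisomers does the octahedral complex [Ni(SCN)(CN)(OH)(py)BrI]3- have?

30

The six octahedral sites form three mutually perpendicular trans pairs.
Systematic enumeration (placing each ligand type in turn and discarding arrangements equivalent by rotation or reflection) gives 15 geometric isomers.
Of these, 15 lack any improper symmetry element and so occur as enantiomeric pairs, giving 15 + 15 = 30 stereoisomers in total.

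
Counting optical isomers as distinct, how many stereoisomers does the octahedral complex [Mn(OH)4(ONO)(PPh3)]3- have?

2

The six octahedral sites form three mutually perpendicular trans pairs.
The distinct arrangements are (2 in all): ONO and PPh3 mutually trans; ONO and PPh3 mutually cis.
Each arrangement has an internal mirror plane or centre of symmetry, so none is chiral.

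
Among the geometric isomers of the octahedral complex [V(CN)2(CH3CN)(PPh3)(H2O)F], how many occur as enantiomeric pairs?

An octahedron has six vertices in three trans pairs; every non-trans pair is cis.
Placing the ligands in turn and identifying arrangements related by rotation or reflection leaves 9 distinct geometric isomers.
Of these, 6 lack any improper symmetry element and so occur as enantiomeric pairs, giving 9 + 6 = 15 stereoisomers in total.

6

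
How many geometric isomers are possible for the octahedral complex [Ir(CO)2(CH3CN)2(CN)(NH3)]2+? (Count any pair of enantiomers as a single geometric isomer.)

6

In an octahedral complex each vertex has one trans partner and four cis neighbours.
The distinct arrangements are (6 in all): CO cis, CH3CN trans; CO trans, CH3CN trans; CO cis, CH3CN cis (3 arrangements, 2 chiral); CO trans, CH3CN cis.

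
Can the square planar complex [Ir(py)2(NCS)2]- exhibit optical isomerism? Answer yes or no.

no

Systematic placement gives 2 geometric isomers: py cis; py trans.
Each arrangement has an internal mirror plane or centre of symmetry, so none is chiral.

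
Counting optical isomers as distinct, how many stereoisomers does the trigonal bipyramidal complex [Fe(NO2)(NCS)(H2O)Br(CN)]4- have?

20

In a trigonal bipyramid the two axial positions differ from the three equatorial ones.
Exhaustive case analysis gives 10 geometric isomers.
Of these, 10 lack any improper symmetry element and so occur as enantiomeric pairs, giving 10 + 10 = 20 stereoisomers in total.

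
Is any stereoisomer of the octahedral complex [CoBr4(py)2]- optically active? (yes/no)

no

An octahedron has six vertices in three trans pairs; every non-trans pair is cis.
Systematic placement gives 2 geometric isomers: py trans; py cis.
Each arrangement has an internal mirror plane or centre of symmetry, so none is chiral.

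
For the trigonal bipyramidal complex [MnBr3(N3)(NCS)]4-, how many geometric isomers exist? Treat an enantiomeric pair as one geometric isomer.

A trigonal bipyramid has two axial and three equatorial sites, which are chemically inequivalent.
Working through the distinct placements yields 4 geometric isomers: N3 equatorial, NCS equatorial; N3 axial, NCS equatorial; N3 equatorial, NCS axial; N3 axial, NCS axial.

4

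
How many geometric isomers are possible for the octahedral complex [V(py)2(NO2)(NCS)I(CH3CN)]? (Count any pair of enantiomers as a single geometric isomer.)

9

An octahedron has six vertices in three trans pairs; every non-trans pair is cis.
Exhaustive case analysis gives 9 geometric isomers.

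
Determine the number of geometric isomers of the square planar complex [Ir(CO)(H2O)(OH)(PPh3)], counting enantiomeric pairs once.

The distinct arrangements are (3 in all): (CO/OH trans, H2O/PPh3 trans); (CO/PPh3 trans, H2O/OH trans); (CO/H2O trans, OH/PPh3 trans).

3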